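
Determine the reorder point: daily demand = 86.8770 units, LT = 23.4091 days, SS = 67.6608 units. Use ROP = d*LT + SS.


d*LT = 86.8770 * 23.4091 = 2033.7124
ROP = 2033.7124 + 67.6608 = 2101.3732

2101.3732 units


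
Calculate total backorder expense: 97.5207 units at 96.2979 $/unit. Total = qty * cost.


Total = 97.5207 * 96.2979 = 9391.0386

9391.0386 $


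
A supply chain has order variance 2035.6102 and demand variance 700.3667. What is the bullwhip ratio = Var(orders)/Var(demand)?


BW = 2035.6102 / 700.3667 = 2.9065

2.9065


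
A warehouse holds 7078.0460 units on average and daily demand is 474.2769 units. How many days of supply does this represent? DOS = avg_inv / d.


DOS = 7078.0460 / 474.2769 = 14.9239

14.9239 days


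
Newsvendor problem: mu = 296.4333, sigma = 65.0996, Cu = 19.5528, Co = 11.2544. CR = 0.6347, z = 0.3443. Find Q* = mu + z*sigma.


CR = Cu/(Cu+Co) = 19.5528/(19.5528+11.2544) = 0.6347
z = 0.3443
Q* = 296.4333 + 0.3443 * 65.0996 = 318.8471

318.8471 units


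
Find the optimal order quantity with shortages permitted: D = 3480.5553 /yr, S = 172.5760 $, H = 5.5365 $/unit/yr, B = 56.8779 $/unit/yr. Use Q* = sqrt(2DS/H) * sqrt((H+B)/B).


sqrt(2DS/H) = 465.8132
sqrt((H+B)/B) = 1.0475
Q* = 465.8132 * 1.0475 = 487.9580

487.9580 units


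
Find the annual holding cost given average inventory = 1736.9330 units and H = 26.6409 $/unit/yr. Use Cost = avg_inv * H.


Cost = 1736.9330 * 26.6409 = 46273.4584

46273.4584 $/yr


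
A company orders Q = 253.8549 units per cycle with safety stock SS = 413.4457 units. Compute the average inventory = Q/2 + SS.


Q/2 = 126.9274
Avg = 126.9274 + 413.4457 = 540.3732

540.3732 units


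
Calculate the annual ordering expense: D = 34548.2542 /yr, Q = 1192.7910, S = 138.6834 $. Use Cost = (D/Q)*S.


Number of orders = D/Q = 28.9642
Cost = 28.9642 * 138.6834 = 4016.8557

4016.8557 $/yr


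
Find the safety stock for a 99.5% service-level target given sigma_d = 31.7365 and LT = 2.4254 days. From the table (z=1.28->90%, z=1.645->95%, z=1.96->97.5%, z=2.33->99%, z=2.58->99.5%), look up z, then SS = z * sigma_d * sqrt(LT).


From the table, SL = 99.5% corresponds to z = 2.58
sqrt(LT) = sqrt(2.4254) = 1.5574
SS = 2.58 * 31.7365 * 1.5574 = 127.5177

127.5177 units


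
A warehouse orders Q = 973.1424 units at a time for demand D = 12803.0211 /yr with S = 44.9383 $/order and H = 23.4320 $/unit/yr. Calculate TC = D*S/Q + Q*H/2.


Ordering cost = D*S/Q = 591.2249
Holding cost = Q*H/2 = 11401.3364
TC = 591.2249 + 11401.3364 = 11992.5612

11992.5612 $/yr


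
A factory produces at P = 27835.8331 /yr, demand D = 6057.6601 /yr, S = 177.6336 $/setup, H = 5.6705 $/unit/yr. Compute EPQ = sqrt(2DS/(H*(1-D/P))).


1 - D/P = 1 - 0.2176 = 0.7824
H*(1-D/P) = 4.4365
2DS = 2152087.9423
EPQ = sqrt(485089.0149) = 696.4833

696.4833 units


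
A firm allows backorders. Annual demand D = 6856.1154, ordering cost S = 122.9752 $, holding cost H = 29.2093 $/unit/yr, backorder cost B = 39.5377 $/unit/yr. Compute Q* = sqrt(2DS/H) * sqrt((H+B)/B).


sqrt(2DS/H) = 240.2715
sqrt((H+B)/B) = 1.3186
Q* = 240.2715 * 1.3186 = 316.8279

316.8279 units


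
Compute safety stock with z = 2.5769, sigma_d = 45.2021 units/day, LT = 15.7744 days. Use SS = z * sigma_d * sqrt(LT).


sqrt(LT) = sqrt(15.7744) = 3.9717
SS = 2.5769 * 45.2021 * 3.9717 = 462.6287

462.6287 units


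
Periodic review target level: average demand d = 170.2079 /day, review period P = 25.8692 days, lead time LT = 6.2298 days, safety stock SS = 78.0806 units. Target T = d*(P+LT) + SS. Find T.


P + LT = 32.0990
d*(P+LT) = 170.2079 * 32.0990 = 5463.5034
T = 5463.5034 + 78.0806 = 5541.5840

5541.5840 units


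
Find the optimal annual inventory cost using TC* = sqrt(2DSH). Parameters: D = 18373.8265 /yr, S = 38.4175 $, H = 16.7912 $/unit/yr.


2*D*S*H = 23705026.2873
TC* = sqrt(23705026.2873) = 4868.7808

4868.7808 $/yr


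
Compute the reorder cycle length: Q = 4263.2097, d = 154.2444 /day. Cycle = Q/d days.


Cycle = 4263.2097 / 154.2444 = 27.6393

27.6393 days


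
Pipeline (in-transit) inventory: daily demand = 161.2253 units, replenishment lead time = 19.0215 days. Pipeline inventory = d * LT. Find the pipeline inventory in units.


Pipeline = 161.2253 * 19.0215 = 3066.7470

3066.7470 units


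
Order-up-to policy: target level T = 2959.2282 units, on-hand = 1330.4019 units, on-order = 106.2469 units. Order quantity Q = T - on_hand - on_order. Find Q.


Inventory position = OH + OO = 1330.4019 + 106.2469 = 1436.6488
Q = 2959.2282 - 1436.6488 = 1522.5794

1522.5794 units


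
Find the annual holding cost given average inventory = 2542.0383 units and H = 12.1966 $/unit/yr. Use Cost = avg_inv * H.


Cost = 2542.0383 * 12.1966 = 31004.2243

31004.2243 $/yr


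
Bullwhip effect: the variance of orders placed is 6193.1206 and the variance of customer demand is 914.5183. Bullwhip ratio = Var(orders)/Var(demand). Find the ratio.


BW = 6193.1206 / 914.5183 = 6.7720

6.7720


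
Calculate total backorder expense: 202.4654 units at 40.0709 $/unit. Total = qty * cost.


Total = 202.4654 * 40.0709 = 8112.9708

8112.9708 $


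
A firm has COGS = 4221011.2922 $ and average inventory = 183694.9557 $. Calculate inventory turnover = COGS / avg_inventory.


Turnover = 4221011.2922 / 183694.9557 = 22.9784

22.9784


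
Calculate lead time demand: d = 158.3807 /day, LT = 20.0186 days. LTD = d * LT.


LTD = 158.3807 * 20.0186 = 3170.5599

3170.5599 units


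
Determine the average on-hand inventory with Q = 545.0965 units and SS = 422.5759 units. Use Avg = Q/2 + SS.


Q/2 = 272.5482
Avg = 272.5482 + 422.5759 = 695.1241

695.1241 units


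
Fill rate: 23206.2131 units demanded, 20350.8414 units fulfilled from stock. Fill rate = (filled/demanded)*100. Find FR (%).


FR = 20350.8414 / 23206.2131 * 100 = 87.6957

87.6957%


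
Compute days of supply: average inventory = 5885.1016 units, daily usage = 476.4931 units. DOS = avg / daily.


DOS = 5885.1016 / 476.4931 = 12.3509

12.3509 days


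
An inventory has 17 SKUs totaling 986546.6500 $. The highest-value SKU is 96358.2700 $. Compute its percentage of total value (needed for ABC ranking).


Top item = 96358.2700
Total = 986546.6500
Percentage = 96358.2700 / 986546.6500 * 100 = 9.7672

9.7672%


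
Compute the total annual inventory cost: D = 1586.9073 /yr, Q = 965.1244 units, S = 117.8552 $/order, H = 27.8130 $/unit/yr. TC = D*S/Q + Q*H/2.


Ordering cost = D*S/Q = 193.7836
Holding cost = Q*H/2 = 13421.5025
TC = 193.7836 + 13421.5025 = 13615.2861

13615.2861 $/yr


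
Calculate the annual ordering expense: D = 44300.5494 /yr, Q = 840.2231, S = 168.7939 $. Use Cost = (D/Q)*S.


Number of orders = D/Q = 52.7247
Cost = 52.7247 * 168.7939 = 8899.6155

8899.6155 $/yr


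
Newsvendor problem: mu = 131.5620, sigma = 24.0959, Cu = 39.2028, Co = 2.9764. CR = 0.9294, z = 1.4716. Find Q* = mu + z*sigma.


CR = Cu/(Cu+Co) = 39.2028/(39.2028+2.9764) = 0.9294
z = 1.4716
Q* = 131.5620 + 1.4716 * 24.0959 = 167.0215

167.0215 units


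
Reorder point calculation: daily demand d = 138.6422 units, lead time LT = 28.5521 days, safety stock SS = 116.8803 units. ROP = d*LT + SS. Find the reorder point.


d*LT = 138.6422 * 28.5521 = 3958.5260
ROP = 3958.5260 + 116.8803 = 4075.4063

4075.4063 units


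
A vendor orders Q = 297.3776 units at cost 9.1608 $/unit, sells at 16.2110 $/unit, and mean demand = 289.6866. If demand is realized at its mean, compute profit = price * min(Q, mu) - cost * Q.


Sales at mu = min(297.3776, 289.6866) = 289.6866
Revenue = 16.2110 * 289.6866 = 4696.1095
Total cost = 9.1608 * 297.3776 = 2724.2167
Profit = 4696.1095 - 2724.2167 = 1971.8928

1971.8928 $


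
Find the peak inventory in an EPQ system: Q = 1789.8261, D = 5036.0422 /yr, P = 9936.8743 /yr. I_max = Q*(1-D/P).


D/P = 0.5068
1 - D/P = 0.4932
I_max = 1789.8261 * 0.4932 = 882.7361

882.7361 units


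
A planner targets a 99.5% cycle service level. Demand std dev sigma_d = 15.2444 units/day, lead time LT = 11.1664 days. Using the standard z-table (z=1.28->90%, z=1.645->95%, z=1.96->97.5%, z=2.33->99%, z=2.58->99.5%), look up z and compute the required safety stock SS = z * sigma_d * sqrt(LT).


From the table, SL = 99.5% corresponds to z = 2.58
sqrt(LT) = sqrt(11.1664) = 3.3416
SS = 2.58 * 15.2444 * 3.3416 = 131.4276

131.4276 units


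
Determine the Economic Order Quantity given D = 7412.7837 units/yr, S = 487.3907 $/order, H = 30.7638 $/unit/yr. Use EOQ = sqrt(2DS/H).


2*D*S = 2 * 7412.7837 * 487.3907 = 7225843.6730
2*D*S/H = 234881.3759
EOQ = sqrt(234881.3759) = 484.6456

484.6456 units


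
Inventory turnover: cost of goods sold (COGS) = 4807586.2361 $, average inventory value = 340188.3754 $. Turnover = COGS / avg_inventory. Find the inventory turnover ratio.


Turnover = 4807586.2361 / 340188.3754 = 14.1321

14.1321


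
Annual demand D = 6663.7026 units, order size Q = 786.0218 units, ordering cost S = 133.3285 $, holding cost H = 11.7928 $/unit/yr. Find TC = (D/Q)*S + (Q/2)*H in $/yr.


Ordering cost = D*S/Q = 1130.3268
Holding cost = Q*H/2 = 4634.6989
TC = 1130.3268 + 4634.6989 = 5765.0257

5765.0257 $/yr


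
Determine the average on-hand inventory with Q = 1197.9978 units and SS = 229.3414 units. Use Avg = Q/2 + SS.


Q/2 = 598.9989
Avg = 598.9989 + 229.3414 = 828.3403

828.3403 units


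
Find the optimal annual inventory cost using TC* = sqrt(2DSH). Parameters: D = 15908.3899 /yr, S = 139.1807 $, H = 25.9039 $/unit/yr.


2*D*S*H = 114709765.9222
TC* = sqrt(114709765.9222) = 10710.2645

10710.2645 $/yr


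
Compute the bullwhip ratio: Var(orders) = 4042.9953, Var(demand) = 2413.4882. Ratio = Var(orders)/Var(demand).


BW = 4042.9953 / 2413.4882 = 1.6752

1.6752


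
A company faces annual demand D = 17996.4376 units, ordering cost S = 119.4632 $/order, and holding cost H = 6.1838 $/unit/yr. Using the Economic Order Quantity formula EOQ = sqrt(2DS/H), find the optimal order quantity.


2*D*S = 2 * 17996.4376 * 119.4632 = 4299824.0486
2*D*S/H = 695336.8558
EOQ = sqrt(695336.8558) = 833.8686

833.8686 units


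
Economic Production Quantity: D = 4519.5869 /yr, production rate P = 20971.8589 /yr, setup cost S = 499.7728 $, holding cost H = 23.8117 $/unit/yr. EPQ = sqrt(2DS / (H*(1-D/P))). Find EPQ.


1 - D/P = 1 - 0.2155 = 0.7845
H*(1-D/P) = 18.6801
2DS = 4517533.1997
EPQ = sqrt(241836.5824) = 491.7688

491.7688 units


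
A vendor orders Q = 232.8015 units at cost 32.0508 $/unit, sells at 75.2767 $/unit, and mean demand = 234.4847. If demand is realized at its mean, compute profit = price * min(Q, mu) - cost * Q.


Sales at mu = min(232.8015, 234.4847) = 232.8015
Revenue = 75.2767 * 232.8015 = 17524.5287
Total cost = 32.0508 * 232.8015 = 7461.4743
Profit = 17524.5287 - 7461.4743 = 10063.0544

10063.0544 $


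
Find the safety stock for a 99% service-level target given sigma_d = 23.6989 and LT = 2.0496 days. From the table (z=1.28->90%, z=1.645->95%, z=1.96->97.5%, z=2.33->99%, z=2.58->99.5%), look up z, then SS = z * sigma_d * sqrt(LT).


From the table, SL = 99% corresponds to z = 2.33
sqrt(LT) = sqrt(2.0496) = 1.4316
SS = 2.33 * 23.6989 * 1.4316 = 79.0531

79.0531 units


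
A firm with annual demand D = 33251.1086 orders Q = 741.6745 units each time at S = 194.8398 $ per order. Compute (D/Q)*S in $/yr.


Number of orders = D/Q = 44.8325
Cost = 44.8325 * 194.8398 = 8735.1518

8735.1518 $/yr


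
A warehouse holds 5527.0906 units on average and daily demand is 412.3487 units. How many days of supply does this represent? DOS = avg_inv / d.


DOS = 5527.0906 / 412.3487 = 13.4039

13.4039 days


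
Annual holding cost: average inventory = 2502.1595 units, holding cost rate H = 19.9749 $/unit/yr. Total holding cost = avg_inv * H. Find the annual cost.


Cost = 2502.1595 * 19.9749 = 49980.3858

49980.3858 $/yr


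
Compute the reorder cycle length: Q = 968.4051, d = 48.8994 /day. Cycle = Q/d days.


Cycle = 968.4051 / 48.8994 = 19.8040

19.8040 days


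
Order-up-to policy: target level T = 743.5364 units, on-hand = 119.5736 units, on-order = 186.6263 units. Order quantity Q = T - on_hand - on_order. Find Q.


Inventory position = OH + OO = 119.5736 + 186.6263 = 306.1999
Q = 743.5364 - 306.1999 = 437.3365

437.3365 units


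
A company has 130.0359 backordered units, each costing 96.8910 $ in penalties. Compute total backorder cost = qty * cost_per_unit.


Total = 130.0359 * 96.8910 = 12599.3084

12599.3084 $


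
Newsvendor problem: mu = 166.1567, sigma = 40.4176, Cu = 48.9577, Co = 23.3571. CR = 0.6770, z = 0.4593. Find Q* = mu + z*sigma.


CR = Cu/(Cu+Co) = 48.9577/(48.9577+23.3571) = 0.6770
z = 0.4593
Q* = 166.1567 + 0.4593 * 40.4176 = 184.7205

184.7205 units


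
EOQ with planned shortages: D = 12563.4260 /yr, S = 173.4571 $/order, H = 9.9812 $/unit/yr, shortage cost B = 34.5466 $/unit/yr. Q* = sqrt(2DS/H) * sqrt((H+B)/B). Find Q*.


sqrt(2DS/H) = 660.8056
sqrt((H+B)/B) = 1.1353
Q* = 660.8056 * 1.1353 = 750.2166

750.2166 units


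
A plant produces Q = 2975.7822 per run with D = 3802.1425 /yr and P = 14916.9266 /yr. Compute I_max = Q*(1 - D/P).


D/P = 0.2549
1 - D/P = 0.7451
I_max = 2975.7822 * 0.7451 = 2217.2916

2217.2916 units


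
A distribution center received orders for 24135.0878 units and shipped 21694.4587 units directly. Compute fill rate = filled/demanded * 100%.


FR = 21694.4587 / 24135.0878 * 100 = 89.8876

89.8876%


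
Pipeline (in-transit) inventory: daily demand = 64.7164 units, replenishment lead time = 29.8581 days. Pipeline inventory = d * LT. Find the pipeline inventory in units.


Pipeline = 64.7164 * 29.8581 = 1932.3087

1932.3087 units


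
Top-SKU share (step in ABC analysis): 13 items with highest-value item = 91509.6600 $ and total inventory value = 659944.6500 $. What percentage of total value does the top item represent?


Top item = 91509.6600
Total = 659944.6500
Percentage = 91509.6600 / 659944.6500 * 100 = 13.8663

13.8663%


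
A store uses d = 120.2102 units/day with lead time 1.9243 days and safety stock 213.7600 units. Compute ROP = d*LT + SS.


d*LT = 120.2102 * 1.9243 = 231.3205
ROP = 231.3205 + 213.7600 = 445.0805

445.0805 units


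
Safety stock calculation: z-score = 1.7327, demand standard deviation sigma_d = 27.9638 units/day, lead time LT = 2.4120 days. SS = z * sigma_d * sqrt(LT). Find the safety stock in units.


sqrt(LT) = sqrt(2.4120) = 1.5531
SS = 1.7327 * 27.9638 * 1.5531 = 75.2503

75.2503 units


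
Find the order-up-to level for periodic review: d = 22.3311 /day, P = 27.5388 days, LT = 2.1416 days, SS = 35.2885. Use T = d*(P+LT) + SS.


P + LT = 29.6804
d*(P+LT) = 22.3311 * 29.6804 = 662.7960
T = 662.7960 + 35.2885 = 698.0845

698.0845 units


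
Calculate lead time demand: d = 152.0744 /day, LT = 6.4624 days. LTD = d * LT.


LTD = 152.0744 * 6.4624 = 982.7656

982.7656 units


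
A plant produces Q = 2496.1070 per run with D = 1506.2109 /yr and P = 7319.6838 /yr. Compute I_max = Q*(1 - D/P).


D/P = 0.2058
1 - D/P = 0.7942
I_max = 2496.1070 * 0.7942 = 1982.4696

1982.4696 units


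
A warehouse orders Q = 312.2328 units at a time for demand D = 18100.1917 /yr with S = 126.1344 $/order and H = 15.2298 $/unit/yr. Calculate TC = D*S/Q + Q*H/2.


Ordering cost = D*S/Q = 7312.0339
Holding cost = Q*H/2 = 2377.6215
TC = 7312.0339 + 2377.6215 = 9689.6555

9689.6555 $/yr


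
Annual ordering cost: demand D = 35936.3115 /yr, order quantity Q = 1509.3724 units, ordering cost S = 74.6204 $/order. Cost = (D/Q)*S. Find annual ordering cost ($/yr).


Number of orders = D/Q = 23.8088
Cost = 23.8088 * 74.6204 = 1776.6205

1776.6205 $/yr


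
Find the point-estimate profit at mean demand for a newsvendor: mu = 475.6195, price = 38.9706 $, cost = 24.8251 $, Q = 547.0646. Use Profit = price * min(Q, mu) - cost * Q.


Sales at mu = min(547.0646, 475.6195) = 475.6195
Revenue = 38.9706 * 475.6195 = 18535.1773
Total cost = 24.8251 * 547.0646 = 13580.9334
Profit = 18535.1773 - 13580.9334 = 4954.2439

4954.2439 $


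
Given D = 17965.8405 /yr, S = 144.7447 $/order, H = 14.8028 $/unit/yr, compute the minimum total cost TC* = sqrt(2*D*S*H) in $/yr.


2*D*S*H = 76988184.3023
TC* = sqrt(76988184.3023) = 8774.2911

8774.2911 $/yr


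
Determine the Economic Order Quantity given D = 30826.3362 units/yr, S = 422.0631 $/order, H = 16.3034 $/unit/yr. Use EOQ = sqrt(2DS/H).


2*D*S = 2 * 30826.3362 * 422.0631 = 26021318.0364
2*D*S/H = 1596066.9576
EOQ = sqrt(1596066.9576) = 1263.3554

1263.3554 units


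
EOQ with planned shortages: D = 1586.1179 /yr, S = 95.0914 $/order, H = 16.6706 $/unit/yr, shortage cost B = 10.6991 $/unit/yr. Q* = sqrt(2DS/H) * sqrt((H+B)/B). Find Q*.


sqrt(2DS/H) = 134.5172
sqrt((H+B)/B) = 1.5994
Q* = 134.5172 * 1.5994 = 215.1489

215.1489 units


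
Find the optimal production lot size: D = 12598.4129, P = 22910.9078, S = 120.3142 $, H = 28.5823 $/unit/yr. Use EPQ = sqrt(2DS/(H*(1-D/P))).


1 - D/P = 1 - 0.5499 = 0.4501
H*(1-D/P) = 12.8653
2DS = 3031535.9387
EPQ = sqrt(235637.3330) = 485.4249

485.4249 units


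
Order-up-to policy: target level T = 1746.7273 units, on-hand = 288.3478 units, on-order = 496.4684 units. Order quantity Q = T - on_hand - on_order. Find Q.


Inventory position = OH + OO = 288.3478 + 496.4684 = 784.8162
Q = 1746.7273 - 784.8162 = 961.9111

961.9111 units


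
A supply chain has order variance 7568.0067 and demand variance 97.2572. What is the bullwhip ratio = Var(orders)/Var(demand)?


BW = 7568.0067 / 97.2572 = 77.8144

77.8144


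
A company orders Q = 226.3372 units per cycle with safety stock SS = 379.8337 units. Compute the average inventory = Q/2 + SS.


Q/2 = 113.1686
Avg = 113.1686 + 379.8337 = 493.0023

493.0023 units


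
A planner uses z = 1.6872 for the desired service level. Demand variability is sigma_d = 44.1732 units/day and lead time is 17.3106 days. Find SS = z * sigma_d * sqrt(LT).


sqrt(LT) = sqrt(17.3106) = 4.1606
SS = 1.6872 * 44.1732 * 4.1606 = 310.0855

310.0855 units


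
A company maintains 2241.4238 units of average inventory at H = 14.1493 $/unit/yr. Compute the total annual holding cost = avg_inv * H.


Cost = 2241.4238 * 14.1493 = 31714.5778

31714.5778 $/yr


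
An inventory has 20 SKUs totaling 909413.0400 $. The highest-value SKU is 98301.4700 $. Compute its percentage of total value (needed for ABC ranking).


Top item = 98301.4700
Total = 909413.0400
Percentage = 98301.4700 / 909413.0400 * 100 = 10.8093

10.8093%


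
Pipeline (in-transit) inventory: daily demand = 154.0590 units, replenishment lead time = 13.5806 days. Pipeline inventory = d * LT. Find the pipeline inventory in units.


Pipeline = 154.0590 * 13.5806 = 2092.2137

2092.2137 units


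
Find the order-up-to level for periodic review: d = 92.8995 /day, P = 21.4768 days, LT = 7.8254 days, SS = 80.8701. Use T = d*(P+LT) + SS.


P + LT = 29.3022
d*(P+LT) = 92.8995 * 29.3022 = 2722.1597
T = 2722.1597 + 80.8701 = 2803.0298

2803.0298 units


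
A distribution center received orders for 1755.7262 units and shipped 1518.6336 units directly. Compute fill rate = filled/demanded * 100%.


FR = 1518.6336 / 1755.7262 * 100 = 86.4960

86.4960%


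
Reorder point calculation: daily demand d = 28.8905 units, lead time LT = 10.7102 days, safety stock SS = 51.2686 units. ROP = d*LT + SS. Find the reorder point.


d*LT = 28.8905 * 10.7102 = 309.4230
ROP = 309.4230 + 51.2686 = 360.6916

360.6916 units


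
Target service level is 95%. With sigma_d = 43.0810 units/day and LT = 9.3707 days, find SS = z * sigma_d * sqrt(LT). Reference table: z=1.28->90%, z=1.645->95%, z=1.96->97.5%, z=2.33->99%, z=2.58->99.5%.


From the table, SL = 95% corresponds to z = 1.645
sqrt(LT) = sqrt(9.3707) = 3.0612
SS = 1.645 * 43.0810 * 3.0612 = 216.9390

216.9390 units


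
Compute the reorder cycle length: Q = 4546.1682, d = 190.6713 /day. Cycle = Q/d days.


Cycle = 4546.1682 / 190.6713 = 23.8430

23.8430 days


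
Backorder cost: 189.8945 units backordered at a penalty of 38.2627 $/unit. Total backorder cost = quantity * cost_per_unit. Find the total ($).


Total = 189.8945 * 38.2627 = 7265.8763

7265.8763 $


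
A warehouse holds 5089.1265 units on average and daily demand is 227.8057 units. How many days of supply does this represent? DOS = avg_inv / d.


DOS = 5089.1265 / 227.8057 = 22.3398

22.3398 days


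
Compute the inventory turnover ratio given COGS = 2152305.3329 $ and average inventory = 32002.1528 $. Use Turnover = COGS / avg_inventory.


Turnover = 2152305.3329 / 32002.1528 = 67.2550

67.2550


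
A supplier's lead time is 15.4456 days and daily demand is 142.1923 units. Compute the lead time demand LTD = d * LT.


LTD = 142.1923 * 15.4456 = 2196.2454

2196.2454 units


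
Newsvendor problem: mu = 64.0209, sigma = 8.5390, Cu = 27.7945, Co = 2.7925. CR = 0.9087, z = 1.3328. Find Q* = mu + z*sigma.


CR = Cu/(Cu+Co) = 27.7945/(27.7945+2.7925) = 0.9087
z = 1.3328
Q* = 64.0209 + 1.3328 * 8.5390 = 75.4017

75.4017 units


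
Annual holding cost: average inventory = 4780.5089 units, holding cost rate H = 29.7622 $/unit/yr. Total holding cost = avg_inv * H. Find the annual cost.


Cost = 4780.5089 * 29.7622 = 142278.4620

142278.4620 $/yr


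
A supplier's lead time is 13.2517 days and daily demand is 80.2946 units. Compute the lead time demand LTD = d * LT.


LTD = 80.2946 * 13.2517 = 1064.0400

1064.0400 units


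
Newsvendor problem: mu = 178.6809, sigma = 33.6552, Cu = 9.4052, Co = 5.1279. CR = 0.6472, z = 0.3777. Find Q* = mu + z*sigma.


CR = Cu/(Cu+Co) = 9.4052/(9.4052+5.1279) = 0.6472
z = 0.3777
Q* = 178.6809 + 0.3777 * 33.6552 = 191.3925

191.3925 units


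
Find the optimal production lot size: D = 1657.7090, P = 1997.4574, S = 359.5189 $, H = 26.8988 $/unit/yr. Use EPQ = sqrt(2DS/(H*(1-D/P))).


1 - D/P = 1 - 0.8299 = 0.1701
H*(1-D/P) = 4.5752
2DS = 1191955.4324
EPQ = sqrt(260523.6878) = 510.4152

510.4152 units


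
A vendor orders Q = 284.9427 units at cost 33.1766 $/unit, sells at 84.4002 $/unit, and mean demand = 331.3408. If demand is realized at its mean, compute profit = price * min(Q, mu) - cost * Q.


Sales at mu = min(284.9427, 331.3408) = 284.9427
Revenue = 84.4002 * 284.9427 = 24049.2209
Total cost = 33.1766 * 284.9427 = 9453.4300
Profit = 24049.2209 - 9453.4300 = 14595.7909

14595.7909 $


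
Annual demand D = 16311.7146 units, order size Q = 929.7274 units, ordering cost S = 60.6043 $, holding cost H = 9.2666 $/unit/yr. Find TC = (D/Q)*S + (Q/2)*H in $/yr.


Ordering cost = D*S/Q = 1063.2795
Holding cost = Q*H/2 = 4307.7060
TC = 1063.2795 + 4307.7060 = 5370.9854

5370.9854 $/yr


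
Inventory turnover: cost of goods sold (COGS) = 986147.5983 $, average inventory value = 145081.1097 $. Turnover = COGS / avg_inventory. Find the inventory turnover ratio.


Turnover = 986147.5983 / 145081.1097 = 6.7972

6.7972


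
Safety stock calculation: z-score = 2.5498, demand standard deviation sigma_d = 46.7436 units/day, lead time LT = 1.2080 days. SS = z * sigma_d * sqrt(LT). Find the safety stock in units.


sqrt(LT) = sqrt(1.2080) = 1.0991
SS = 2.5498 * 46.7436 * 1.0991 = 130.9971

130.9971 units


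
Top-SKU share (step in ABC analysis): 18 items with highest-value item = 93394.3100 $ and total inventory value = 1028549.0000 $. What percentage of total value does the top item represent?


Top item = 93394.3100
Total = 1028549.0000
Percentage = 93394.3100 / 1028549.0000 * 100 = 9.0802

9.0802%


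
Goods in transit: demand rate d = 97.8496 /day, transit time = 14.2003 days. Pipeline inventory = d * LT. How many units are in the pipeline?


Pipeline = 97.8496 * 14.2003 = 1389.4937

1389.4937 units


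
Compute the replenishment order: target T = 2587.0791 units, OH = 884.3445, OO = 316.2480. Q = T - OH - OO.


Inventory position = OH + OO = 884.3445 + 316.2480 = 1200.5925
Q = 2587.0791 - 1200.5925 = 1386.4866

1386.4866 units


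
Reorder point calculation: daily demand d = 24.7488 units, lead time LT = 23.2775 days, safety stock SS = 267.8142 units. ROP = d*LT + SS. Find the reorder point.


d*LT = 24.7488 * 23.2775 = 576.0902
ROP = 576.0902 + 267.8142 = 843.9044

843.9044 units


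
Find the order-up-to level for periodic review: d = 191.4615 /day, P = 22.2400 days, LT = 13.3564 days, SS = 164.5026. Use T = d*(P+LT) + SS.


P + LT = 35.5964
d*(P+LT) = 191.4615 * 35.5964 = 6815.3401
T = 6815.3401 + 164.5026 = 6979.8427

6979.8427 units


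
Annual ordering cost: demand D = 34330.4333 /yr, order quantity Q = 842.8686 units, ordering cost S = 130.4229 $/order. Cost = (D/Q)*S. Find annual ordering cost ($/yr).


Number of orders = D/Q = 40.7305
Cost = 40.7305 * 130.4229 = 5312.1859

5312.1859 $/yr


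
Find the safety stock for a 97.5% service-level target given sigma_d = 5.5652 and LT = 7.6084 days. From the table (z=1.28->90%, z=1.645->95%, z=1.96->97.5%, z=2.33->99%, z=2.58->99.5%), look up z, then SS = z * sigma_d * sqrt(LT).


From the table, SL = 97.5% corresponds to z = 1.96
sqrt(LT) = sqrt(7.6084) = 2.7583
SS = 1.96 * 5.5652 * 2.7583 = 30.0873

30.0873 units


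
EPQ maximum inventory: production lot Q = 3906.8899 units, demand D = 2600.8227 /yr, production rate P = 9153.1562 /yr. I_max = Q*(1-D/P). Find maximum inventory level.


D/P = 0.2841
1 - D/P = 0.7159
I_max = 3906.8899 * 0.7159 = 2796.7670

2796.7670 units


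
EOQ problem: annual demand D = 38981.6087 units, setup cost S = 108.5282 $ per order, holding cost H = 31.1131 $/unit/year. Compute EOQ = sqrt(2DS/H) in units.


2*D*S = 2 * 38981.6087 * 108.5282 = 8461207.6506
2*D*S/H = 271950.0034
EOQ = sqrt(271950.0034) = 521.4883

521.4883 units


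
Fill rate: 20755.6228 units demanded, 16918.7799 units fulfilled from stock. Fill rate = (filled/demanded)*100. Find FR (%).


FR = 16918.7799 / 20755.6228 * 100 = 81.5142

81.5142%


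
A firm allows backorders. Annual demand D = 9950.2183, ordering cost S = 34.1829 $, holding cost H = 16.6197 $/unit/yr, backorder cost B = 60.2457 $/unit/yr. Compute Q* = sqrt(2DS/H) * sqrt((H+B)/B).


sqrt(2DS/H) = 202.3132
sqrt((H+B)/B) = 1.1295
Q* = 202.3132 * 1.1295 = 228.5212

228.5212 units


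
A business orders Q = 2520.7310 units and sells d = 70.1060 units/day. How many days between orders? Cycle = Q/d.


Cycle = 2520.7310 / 70.1060 = 35.9560

35.9560 days


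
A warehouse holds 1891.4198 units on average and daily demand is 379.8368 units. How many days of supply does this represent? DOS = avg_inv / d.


DOS = 1891.4198 / 379.8368 = 4.9796

4.9796 days


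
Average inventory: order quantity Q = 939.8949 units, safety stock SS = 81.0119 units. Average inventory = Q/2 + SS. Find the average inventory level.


Q/2 = 469.9475
Avg = 469.9475 + 81.0119 = 550.9593

550.9593 units


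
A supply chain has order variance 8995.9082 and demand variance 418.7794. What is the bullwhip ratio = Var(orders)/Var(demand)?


BW = 8995.9082 / 418.7794 = 21.4813

21.4813


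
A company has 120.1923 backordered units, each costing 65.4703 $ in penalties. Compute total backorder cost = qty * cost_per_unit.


Total = 120.1923 * 65.4703 = 7869.0259

7869.0259 $


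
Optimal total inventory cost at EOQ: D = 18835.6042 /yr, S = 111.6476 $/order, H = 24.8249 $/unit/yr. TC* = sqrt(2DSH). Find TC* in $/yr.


2*D*S*H = 104411047.0828
TC* = sqrt(104411047.0828) = 10218.1724

10218.1724 $/yr


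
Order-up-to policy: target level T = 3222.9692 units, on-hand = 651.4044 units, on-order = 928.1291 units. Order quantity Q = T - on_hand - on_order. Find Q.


Inventory position = OH + OO = 651.4044 + 928.1291 = 1579.5335
Q = 3222.9692 - 1579.5335 = 1643.4357

1643.4357 units


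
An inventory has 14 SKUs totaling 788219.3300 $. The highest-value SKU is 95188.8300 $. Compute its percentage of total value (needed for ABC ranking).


Top item = 95188.8300
Total = 788219.3300
Percentage = 95188.8300 / 788219.3300 * 100 = 12.0764

12.0764%


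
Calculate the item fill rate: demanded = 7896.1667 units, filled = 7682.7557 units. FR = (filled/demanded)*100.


FR = 7682.7557 / 7896.1667 * 100 = 97.2973

97.2973%


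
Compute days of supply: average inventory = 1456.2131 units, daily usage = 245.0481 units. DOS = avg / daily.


DOS = 1456.2131 / 245.0481 = 5.9426

5.9426 days


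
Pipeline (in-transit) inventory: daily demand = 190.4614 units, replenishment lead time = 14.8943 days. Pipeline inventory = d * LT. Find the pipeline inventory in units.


Pipeline = 190.4614 * 14.8943 = 2836.7892

2836.7892 units


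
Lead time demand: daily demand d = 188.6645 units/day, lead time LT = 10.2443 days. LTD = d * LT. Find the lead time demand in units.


LTD = 188.6645 * 10.2443 = 1932.7357

1932.7357 units


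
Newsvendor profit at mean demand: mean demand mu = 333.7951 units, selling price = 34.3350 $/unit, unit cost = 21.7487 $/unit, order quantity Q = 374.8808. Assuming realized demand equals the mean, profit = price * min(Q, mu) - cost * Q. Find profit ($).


Sales at mu = min(374.8808, 333.7951) = 333.7951
Revenue = 34.3350 * 333.7951 = 11460.8548
Total cost = 21.7487 * 374.8808 = 8153.1701
Profit = 11460.8548 - 8153.1701 = 3307.6847

3307.6847 $


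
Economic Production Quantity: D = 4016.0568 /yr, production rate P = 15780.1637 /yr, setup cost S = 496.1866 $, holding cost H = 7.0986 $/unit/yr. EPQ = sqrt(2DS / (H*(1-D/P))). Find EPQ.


1 - D/P = 1 - 0.2545 = 0.7455
H*(1-D/P) = 5.2920
2DS = 3985427.1380
EPQ = sqrt(753103.5779) = 867.8154

867.8154 units


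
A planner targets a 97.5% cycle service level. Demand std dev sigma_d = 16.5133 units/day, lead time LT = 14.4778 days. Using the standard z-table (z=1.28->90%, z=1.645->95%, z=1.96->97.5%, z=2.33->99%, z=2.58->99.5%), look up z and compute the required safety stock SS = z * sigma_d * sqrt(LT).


From the table, SL = 97.5% corresponds to z = 1.96
sqrt(LT) = sqrt(14.4778) = 3.8050
SS = 1.96 * 16.5133 * 3.8050 = 123.1519

123.1519 units


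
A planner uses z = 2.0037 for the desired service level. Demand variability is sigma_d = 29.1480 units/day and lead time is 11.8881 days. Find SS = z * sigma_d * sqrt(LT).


sqrt(LT) = sqrt(11.8881) = 3.4479
SS = 2.0037 * 29.1480 * 3.4479 = 201.3714

201.3714 units


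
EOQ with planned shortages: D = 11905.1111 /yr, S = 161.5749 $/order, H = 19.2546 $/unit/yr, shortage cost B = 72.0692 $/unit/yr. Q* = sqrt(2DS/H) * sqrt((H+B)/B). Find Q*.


sqrt(2DS/H) = 446.9937
sqrt((H+B)/B) = 1.1257
Q* = 446.9937 * 1.1257 = 503.1744

503.1744 units


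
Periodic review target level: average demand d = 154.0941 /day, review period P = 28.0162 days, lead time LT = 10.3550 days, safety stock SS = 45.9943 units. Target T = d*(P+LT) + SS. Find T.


P + LT = 38.3712
d*(P+LT) = 154.0941 * 38.3712 = 5912.7755
T = 5912.7755 + 45.9943 = 5958.7698

5958.7698 units


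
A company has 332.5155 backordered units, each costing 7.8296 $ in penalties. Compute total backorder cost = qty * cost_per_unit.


Total = 332.5155 * 7.8296 = 2603.4634

2603.4634 $


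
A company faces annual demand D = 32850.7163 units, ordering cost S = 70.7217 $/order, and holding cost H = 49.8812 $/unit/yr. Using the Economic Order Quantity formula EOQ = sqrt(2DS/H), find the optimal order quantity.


2*D*S = 2 * 32850.7163 * 70.7217 = 4646517.0059
2*D*S/H = 93151.6685
EOQ = sqrt(93151.6685) = 305.2076

305.2076 units


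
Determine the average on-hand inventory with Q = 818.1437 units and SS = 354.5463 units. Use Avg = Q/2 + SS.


Q/2 = 409.0718
Avg = 409.0718 + 354.5463 = 763.6182

763.6182 units


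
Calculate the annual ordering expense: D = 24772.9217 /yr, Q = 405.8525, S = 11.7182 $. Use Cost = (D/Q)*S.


Number of orders = D/Q = 61.0392
Cost = 61.0392 * 11.7182 = 715.2698

715.2698 $/yr


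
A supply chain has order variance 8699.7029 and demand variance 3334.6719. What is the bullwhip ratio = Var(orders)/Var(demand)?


BW = 8699.7029 / 3334.6719 = 2.6089

2.6089


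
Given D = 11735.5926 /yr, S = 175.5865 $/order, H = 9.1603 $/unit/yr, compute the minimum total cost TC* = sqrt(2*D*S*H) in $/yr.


2*D*S*H = 37751641.4297
TC* = sqrt(37751641.4297) = 6144.2364

6144.2364 $/yr


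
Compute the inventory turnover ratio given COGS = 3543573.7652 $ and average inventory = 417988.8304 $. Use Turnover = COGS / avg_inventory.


Turnover = 3543573.7652 / 417988.8304 = 8.4777

8.4777


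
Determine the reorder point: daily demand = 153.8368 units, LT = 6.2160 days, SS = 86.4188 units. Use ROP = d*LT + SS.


d*LT = 153.8368 * 6.2160 = 956.2495
ROP = 956.2495 + 86.4188 = 1042.6683

1042.6683 units


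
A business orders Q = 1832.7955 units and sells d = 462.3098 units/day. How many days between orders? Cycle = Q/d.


Cycle = 1832.7955 / 462.3098 = 3.9644

3.9644 days


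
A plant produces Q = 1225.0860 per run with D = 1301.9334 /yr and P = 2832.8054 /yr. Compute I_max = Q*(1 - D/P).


D/P = 0.4596
1 - D/P = 0.5404
I_max = 1225.0860 * 0.5404 = 662.0468

662.0468 units


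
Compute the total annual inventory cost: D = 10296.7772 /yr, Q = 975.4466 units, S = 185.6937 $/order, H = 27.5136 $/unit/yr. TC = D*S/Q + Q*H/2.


Ordering cost = D*S/Q = 1960.1756
Holding cost = Q*H/2 = 13419.0238
TC = 1960.1756 + 13419.0238 = 15379.1994

15379.1994 $/yr


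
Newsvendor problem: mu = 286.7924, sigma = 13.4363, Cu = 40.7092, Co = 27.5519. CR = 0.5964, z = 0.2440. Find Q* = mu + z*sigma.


CR = Cu/(Cu+Co) = 40.7092/(40.7092+27.5519) = 0.5964
z = 0.2440
Q* = 286.7924 + 0.2440 * 13.4363 = 290.0709

290.0709 units


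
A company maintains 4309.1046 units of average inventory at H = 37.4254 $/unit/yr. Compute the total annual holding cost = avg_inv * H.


Cost = 4309.1046 * 37.4254 = 161269.9633

161269.9633 $/yr


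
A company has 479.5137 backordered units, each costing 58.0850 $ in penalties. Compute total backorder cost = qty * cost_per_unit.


Total = 479.5137 * 58.0850 = 27852.5533

27852.5533 $


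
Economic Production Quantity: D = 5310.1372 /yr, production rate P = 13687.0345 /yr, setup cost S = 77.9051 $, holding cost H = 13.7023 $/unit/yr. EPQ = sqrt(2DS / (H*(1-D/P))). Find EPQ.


1 - D/P = 1 - 0.3880 = 0.6120
H*(1-D/P) = 8.3862
2DS = 827373.5392
EPQ = sqrt(98658.4587) = 314.0994

314.0994 units


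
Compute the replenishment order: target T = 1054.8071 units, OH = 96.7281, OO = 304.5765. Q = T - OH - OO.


Inventory position = OH + OO = 96.7281 + 304.5765 = 401.3046
Q = 1054.8071 - 401.3046 = 653.5025

653.5025 units


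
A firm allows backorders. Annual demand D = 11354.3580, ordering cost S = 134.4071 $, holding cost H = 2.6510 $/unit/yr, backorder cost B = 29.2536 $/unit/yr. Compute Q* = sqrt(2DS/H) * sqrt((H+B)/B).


sqrt(2DS/H) = 1073.0069
sqrt((H+B)/B) = 1.0443
Q* = 1073.0069 * 1.0443 = 1120.5714

1120.5714 units


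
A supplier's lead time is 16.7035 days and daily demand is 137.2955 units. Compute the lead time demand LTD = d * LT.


LTD = 137.2955 * 16.7035 = 2293.3154

2293.3154 units


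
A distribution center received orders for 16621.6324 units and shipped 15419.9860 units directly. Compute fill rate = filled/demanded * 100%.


FR = 15419.9860 / 16621.6324 * 100 = 92.7706

92.7706%


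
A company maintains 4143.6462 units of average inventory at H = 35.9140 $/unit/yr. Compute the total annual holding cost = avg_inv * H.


Cost = 4143.6462 * 35.9140 = 148814.9096

148814.9096 $/yr


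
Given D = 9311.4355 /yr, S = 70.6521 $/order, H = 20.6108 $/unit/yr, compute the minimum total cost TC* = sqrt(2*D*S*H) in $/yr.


2*D*S*H = 27118555.8955
TC* = sqrt(27118555.8955) = 5207.5480

5207.5480 $/yr


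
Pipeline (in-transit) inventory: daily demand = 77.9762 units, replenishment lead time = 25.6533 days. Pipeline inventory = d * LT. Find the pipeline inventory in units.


Pipeline = 77.9762 * 25.6533 = 2000.3469

2000.3469 units


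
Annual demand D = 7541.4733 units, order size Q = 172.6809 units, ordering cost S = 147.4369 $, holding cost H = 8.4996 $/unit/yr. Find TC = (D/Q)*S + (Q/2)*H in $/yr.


Ordering cost = D*S/Q = 6438.9950
Holding cost = Q*H/2 = 733.8593
TC = 6438.9950 + 733.8593 = 7172.8542

7172.8542 $/yr


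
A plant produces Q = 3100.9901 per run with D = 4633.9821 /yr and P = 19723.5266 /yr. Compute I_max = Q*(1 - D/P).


D/P = 0.2349
1 - D/P = 0.7651
I_max = 3100.9901 * 0.7651 = 2372.4220

2372.4220 units


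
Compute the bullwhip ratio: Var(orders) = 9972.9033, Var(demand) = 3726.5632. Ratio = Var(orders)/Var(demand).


BW = 9972.9033 / 3726.5632 = 2.6762

2.6762


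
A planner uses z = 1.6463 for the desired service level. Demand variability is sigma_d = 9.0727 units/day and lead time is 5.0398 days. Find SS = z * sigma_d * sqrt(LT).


sqrt(LT) = sqrt(5.0398) = 2.2449
SS = 1.6463 * 9.0727 * 2.2449 = 33.5314

33.5314 units


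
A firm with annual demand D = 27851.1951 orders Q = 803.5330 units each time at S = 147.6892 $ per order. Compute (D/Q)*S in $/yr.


Number of orders = D/Q = 34.6609
Cost = 34.6609 * 147.6892 = 5119.0439

5119.0439 $/yr


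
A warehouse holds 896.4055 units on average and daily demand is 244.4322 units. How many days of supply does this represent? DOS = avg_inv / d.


DOS = 896.4055 / 244.4322 = 3.6673

3.6673 days


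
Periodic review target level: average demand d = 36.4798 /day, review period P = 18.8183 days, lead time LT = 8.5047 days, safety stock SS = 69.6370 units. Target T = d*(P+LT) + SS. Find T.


P + LT = 27.3230
d*(P+LT) = 36.4798 * 27.3230 = 996.7376
T = 996.7376 + 69.6370 = 1066.3746

1066.3746 units


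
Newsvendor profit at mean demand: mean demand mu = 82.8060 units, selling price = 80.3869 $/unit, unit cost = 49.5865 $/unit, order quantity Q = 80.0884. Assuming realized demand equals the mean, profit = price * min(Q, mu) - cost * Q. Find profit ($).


Sales at mu = min(80.0884, 82.8060) = 80.0884
Revenue = 80.3869 * 80.0884 = 6438.0582
Total cost = 49.5865 * 80.0884 = 3971.3034
Profit = 6438.0582 - 3971.3034 = 2466.7548

2466.7548 $


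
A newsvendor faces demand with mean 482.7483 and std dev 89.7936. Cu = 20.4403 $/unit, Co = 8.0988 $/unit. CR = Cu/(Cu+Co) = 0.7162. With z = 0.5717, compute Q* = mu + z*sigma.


CR = Cu/(Cu+Co) = 20.4403/(20.4403+8.0988) = 0.7162
z = 0.5717
Q* = 482.7483 + 0.5717 * 89.7936 = 534.0833

534.0833 units


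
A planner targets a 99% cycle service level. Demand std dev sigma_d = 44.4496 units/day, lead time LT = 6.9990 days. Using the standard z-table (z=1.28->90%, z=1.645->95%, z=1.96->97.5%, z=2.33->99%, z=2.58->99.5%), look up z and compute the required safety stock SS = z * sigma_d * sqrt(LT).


From the table, SL = 99% corresponds to z = 2.33
sqrt(LT) = sqrt(6.9990) = 2.6456
SS = 2.33 * 44.4496 * 2.6456 = 273.9945

273.9945 units


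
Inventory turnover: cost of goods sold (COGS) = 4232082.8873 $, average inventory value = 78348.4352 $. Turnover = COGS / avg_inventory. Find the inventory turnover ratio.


Turnover = 4232082.8873 / 78348.4352 = 54.0162

54.0162


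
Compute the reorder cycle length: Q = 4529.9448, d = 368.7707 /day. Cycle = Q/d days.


Cycle = 4529.9448 / 368.7707 = 12.2839

12.2839 days


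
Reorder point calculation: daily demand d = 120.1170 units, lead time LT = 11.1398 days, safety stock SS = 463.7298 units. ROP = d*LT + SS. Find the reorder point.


d*LT = 120.1170 * 11.1398 = 1338.0794
ROP = 1338.0794 + 463.7298 = 1801.8092

1801.8092 units


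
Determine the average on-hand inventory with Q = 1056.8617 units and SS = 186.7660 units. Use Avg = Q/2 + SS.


Q/2 = 528.4308
Avg = 528.4308 + 186.7660 = 715.1968

715.1968 units
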